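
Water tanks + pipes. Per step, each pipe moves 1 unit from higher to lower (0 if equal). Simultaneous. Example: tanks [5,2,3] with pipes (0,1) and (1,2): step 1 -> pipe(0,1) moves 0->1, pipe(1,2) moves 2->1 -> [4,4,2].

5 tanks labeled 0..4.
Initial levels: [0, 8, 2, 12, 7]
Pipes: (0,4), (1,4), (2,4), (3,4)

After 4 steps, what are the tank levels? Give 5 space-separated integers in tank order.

Step 1: flows [4->0,1->4,4->2,3->4] -> levels [1 7 3 11 7]
Step 2: flows [4->0,1=4,4->2,3->4] -> levels [2 7 4 10 6]
Step 3: flows [4->0,1->4,4->2,3->4] -> levels [3 6 5 9 6]
Step 4: flows [4->0,1=4,4->2,3->4] -> levels [4 6 6 8 5]

Answer: 4 6 6 8 5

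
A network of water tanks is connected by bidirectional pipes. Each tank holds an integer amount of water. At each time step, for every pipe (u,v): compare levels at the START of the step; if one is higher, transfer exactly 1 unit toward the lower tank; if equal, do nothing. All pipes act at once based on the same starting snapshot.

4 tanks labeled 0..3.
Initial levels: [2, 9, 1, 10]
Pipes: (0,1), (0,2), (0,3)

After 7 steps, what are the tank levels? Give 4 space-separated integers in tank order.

Answer: 4 6 6 6

Derivation:
Step 1: flows [1->0,0->2,3->0] -> levels [3 8 2 9]
Step 2: flows [1->0,0->2,3->0] -> levels [4 7 3 8]
Step 3: flows [1->0,0->2,3->0] -> levels [5 6 4 7]
Step 4: flows [1->0,0->2,3->0] -> levels [6 5 5 6]
Step 5: flows [0->1,0->2,0=3] -> levels [4 6 6 6]
Step 6: flows [1->0,2->0,3->0] -> levels [7 5 5 5]
Step 7: flows [0->1,0->2,0->3] -> levels [4 6 6 6]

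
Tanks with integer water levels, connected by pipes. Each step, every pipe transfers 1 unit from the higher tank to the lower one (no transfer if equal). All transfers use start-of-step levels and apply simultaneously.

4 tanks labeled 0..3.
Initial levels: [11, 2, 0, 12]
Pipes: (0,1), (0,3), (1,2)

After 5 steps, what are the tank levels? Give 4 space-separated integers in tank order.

Step 1: flows [0->1,3->0,1->2] -> levels [11 2 1 11]
Step 2: flows [0->1,0=3,1->2] -> levels [10 2 2 11]
Step 3: flows [0->1,3->0,1=2] -> levels [10 3 2 10]
Step 4: flows [0->1,0=3,1->2] -> levels [9 3 3 10]
Step 5: flows [0->1,3->0,1=2] -> levels [9 4 3 9]

Answer: 9 4 3 9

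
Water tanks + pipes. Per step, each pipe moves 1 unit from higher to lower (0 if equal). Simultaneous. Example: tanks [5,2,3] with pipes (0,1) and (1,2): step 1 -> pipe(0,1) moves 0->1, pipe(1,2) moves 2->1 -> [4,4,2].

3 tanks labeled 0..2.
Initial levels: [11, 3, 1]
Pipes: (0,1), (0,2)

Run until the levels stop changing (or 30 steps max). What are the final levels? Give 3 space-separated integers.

Step 1: flows [0->1,0->2] -> levels [9 4 2]
Step 2: flows [0->1,0->2] -> levels [7 5 3]
Step 3: flows [0->1,0->2] -> levels [5 6 4]
Step 4: flows [1->0,0->2] -> levels [5 5 5]
Step 5: flows [0=1,0=2] -> levels [5 5 5]
  -> stable (no change)

Answer: 5 5 5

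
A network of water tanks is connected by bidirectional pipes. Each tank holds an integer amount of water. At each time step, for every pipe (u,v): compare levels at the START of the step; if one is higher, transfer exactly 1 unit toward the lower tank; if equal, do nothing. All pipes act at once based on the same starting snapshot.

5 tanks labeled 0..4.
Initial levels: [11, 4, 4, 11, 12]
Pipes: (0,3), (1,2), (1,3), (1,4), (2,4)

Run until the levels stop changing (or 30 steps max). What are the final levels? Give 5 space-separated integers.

Step 1: flows [0=3,1=2,3->1,4->1,4->2] -> levels [11 6 5 10 10]
Step 2: flows [0->3,1->2,3->1,4->1,4->2] -> levels [10 7 7 10 8]
Step 3: flows [0=3,1=2,3->1,4->1,4->2] -> levels [10 9 8 9 6]
Step 4: flows [0->3,1->2,1=3,1->4,2->4] -> levels [9 7 8 10 8]
Step 5: flows [3->0,2->1,3->1,4->1,2=4] -> levels [10 10 7 8 7]
Step 6: flows [0->3,1->2,1->3,1->4,2=4] -> levels [9 7 8 10 8]
  -> period-2 cycle: step 6 state = step 4 state; never stabilizes
  -> state at step 30: (30-4) mod 2 = 0, same as step 4 -> [9 7 8 10 8]

Answer: 9 7 8 10 8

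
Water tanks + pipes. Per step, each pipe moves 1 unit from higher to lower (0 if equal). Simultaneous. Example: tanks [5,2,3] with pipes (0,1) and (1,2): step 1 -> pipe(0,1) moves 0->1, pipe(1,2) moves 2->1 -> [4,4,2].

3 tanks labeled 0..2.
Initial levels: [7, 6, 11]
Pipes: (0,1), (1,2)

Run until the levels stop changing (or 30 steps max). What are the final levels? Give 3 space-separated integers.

Step 1: flows [0->1,2->1] -> levels [6 8 10]
Step 2: flows [1->0,2->1] -> levels [7 8 9]
Step 3: flows [1->0,2->1] -> levels [8 8 8]
Step 4: flows [0=1,1=2] -> levels [8 8 8]
  -> stable (no change)

Answer: 8 8 8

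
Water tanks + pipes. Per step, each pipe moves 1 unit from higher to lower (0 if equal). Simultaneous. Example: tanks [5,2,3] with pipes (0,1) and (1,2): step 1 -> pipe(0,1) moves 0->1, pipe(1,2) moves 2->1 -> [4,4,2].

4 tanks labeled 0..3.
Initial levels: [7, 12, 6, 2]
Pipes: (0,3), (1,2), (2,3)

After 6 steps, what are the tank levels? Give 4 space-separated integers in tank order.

Answer: 6 8 6 7

Derivation:
Step 1: flows [0->3,1->2,2->3] -> levels [6 11 6 4]
Step 2: flows [0->3,1->2,2->3] -> levels [5 10 6 6]
Step 3: flows [3->0,1->2,2=3] -> levels [6 9 7 5]
Step 4: flows [0->3,1->2,2->3] -> levels [5 8 7 7]
Step 5: flows [3->0,1->2,2=3] -> levels [6 7 8 6]
Step 6: flows [0=3,2->1,2->3] -> levels [6 8 6 7]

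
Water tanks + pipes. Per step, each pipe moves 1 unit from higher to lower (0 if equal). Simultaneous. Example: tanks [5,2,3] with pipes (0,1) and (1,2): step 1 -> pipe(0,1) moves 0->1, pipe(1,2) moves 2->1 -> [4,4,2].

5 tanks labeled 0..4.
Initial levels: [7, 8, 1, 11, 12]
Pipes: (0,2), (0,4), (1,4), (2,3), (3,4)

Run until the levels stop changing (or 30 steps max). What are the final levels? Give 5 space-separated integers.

Step 1: flows [0->2,4->0,4->1,3->2,4->3] -> levels [7 9 3 11 9]
Step 2: flows [0->2,4->0,1=4,3->2,3->4] -> levels [7 9 5 9 9]
Step 3: flows [0->2,4->0,1=4,3->2,3=4] -> levels [7 9 7 8 8]
Step 4: flows [0=2,4->0,1->4,3->2,3=4] -> levels [8 8 8 7 8]
Step 5: flows [0=2,0=4,1=4,2->3,4->3] -> levels [8 8 7 9 7]
Step 6: flows [0->2,0->4,1->4,3->2,3->4] -> levels [6 7 9 7 10]
Step 7: flows [2->0,4->0,4->1,2->3,4->3] -> levels [8 8 7 9 7]
  -> period-2 cycle: step 7 state = step 5 state; never stabilizes
  -> state at step 30: (30-5) mod 2 = 1, same as step 6 -> [6 7 9 7 10]

Answer: 6 7 9 7 10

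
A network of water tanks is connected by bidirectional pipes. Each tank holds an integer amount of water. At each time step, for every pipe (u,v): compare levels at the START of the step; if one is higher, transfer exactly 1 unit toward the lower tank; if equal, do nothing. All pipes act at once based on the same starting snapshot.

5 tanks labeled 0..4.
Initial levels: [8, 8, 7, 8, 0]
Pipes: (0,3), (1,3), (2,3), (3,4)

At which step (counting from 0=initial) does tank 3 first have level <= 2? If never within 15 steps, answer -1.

Step 1: flows [0=3,1=3,3->2,3->4] -> levels [8 8 8 6 1]
Step 2: flows [0->3,1->3,2->3,3->4] -> levels [7 7 7 8 2]
Step 3: flows [3->0,3->1,3->2,3->4] -> levels [8 8 8 4 3]
Step 4: flows [0->3,1->3,2->3,3->4] -> levels [7 7 7 6 4]
Step 5: flows [0->3,1->3,2->3,3->4] -> levels [6 6 6 8 5]
Step 6: flows [3->0,3->1,3->2,3->4] -> levels [7 7 7 4 6]
Step 7: flows [0->3,1->3,2->3,4->3] -> levels [6 6 6 8 5]
  -> period-2 cycle (repeats step 5); tank 3 never drops to <=2
Tank 3 never reaches <=2 within 15 steps

Answer: -1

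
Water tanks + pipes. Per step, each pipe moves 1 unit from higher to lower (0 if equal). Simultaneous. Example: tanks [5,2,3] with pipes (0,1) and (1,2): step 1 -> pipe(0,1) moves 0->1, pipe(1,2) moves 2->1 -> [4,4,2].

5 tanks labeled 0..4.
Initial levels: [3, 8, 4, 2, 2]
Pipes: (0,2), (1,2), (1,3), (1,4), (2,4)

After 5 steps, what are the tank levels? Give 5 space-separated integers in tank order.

Step 1: flows [2->0,1->2,1->3,1->4,2->4] -> levels [4 5 3 3 4]
Step 2: flows [0->2,1->2,1->3,1->4,4->2] -> levels [3 2 6 4 4]
Step 3: flows [2->0,2->1,3->1,4->1,2->4] -> levels [4 5 3 3 4]
  -> period-2 cycle: step 3 state = step 1 state
  -> state at step 5: (5-1) mod 2 = 0, same as step 1 -> [4 5 3 3 4]

Answer: 4 5 3 3 4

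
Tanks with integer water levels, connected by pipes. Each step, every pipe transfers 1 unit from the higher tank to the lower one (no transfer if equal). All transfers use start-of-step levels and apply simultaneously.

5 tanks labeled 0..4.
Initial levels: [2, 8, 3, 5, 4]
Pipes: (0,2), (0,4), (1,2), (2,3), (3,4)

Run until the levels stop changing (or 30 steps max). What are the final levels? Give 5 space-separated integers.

Step 1: flows [2->0,4->0,1->2,3->2,3->4] -> levels [4 7 4 3 4]
Step 2: flows [0=2,0=4,1->2,2->3,4->3] -> levels [4 6 4 5 3]
Step 3: flows [0=2,0->4,1->2,3->2,3->4] -> levels [3 5 6 3 5]
Step 4: flows [2->0,4->0,2->1,2->3,4->3] -> levels [5 6 3 5 3]
Step 5: flows [0->2,0->4,1->2,3->2,3->4] -> levels [3 5 6 3 5]
  -> period-2 cycle: step 5 state = step 3 state; never stabilizes
  -> state at step 30: (30-3) mod 2 = 1, same as step 4 -> [5 6 3 5 3]

Answer: 5 6 3 5 3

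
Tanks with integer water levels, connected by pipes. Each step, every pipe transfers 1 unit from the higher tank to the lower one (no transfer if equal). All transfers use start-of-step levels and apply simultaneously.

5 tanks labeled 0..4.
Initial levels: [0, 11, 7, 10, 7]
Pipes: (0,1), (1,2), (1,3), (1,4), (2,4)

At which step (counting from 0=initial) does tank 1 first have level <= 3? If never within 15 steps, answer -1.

Step 1: flows [1->0,1->2,1->3,1->4,2=4] -> levels [1 7 8 11 8]
Step 2: flows [1->0,2->1,3->1,4->1,2=4] -> levels [2 9 7 10 7]
Step 3: flows [1->0,1->2,3->1,1->4,2=4] -> levels [3 7 8 9 8]
Step 4: flows [1->0,2->1,3->1,4->1,2=4] -> levels [4 9 7 8 7]
Step 5: flows [1->0,1->2,1->3,1->4,2=4] -> levels [5 5 8 9 8]
Step 6: flows [0=1,2->1,3->1,4->1,2=4] -> levels [5 8 7 8 7]
Step 7: flows [1->0,1->2,1=3,1->4,2=4] -> levels [6 5 8 8 8]
Step 8: flows [0->1,2->1,3->1,4->1,2=4] -> levels [5 9 7 7 7]
Step 9: flows [1->0,1->2,1->3,1->4,2=4] -> levels [6 5 8 8 8]
  -> period-2 cycle (repeats step 7); tank 1 never drops to <=3
Tank 1 never reaches <=3 within 15 steps

Answer: -1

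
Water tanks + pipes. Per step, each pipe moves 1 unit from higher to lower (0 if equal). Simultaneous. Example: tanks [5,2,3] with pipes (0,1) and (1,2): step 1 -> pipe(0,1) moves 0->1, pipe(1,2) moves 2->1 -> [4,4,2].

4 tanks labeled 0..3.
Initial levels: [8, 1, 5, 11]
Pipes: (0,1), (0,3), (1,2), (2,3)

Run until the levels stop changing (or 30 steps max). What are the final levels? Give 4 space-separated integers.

Answer: 7 6 7 5

Derivation:
Step 1: flows [0->1,3->0,2->1,3->2] -> levels [8 3 5 9]
Step 2: flows [0->1,3->0,2->1,3->2] -> levels [8 5 5 7]
Step 3: flows [0->1,0->3,1=2,3->2] -> levels [6 6 6 7]
Step 4: flows [0=1,3->0,1=2,3->2] -> levels [7 6 7 5]
Step 5: flows [0->1,0->3,2->1,2->3] -> levels [5 8 5 7]
Step 6: flows [1->0,3->0,1->2,3->2] -> levels [7 6 7 5]
  -> period-2 cycle: step 6 state = step 4 state; never stabilizes
  -> state at step 30: (30-4) mod 2 = 0, same as step 4 -> [7 6 7 5]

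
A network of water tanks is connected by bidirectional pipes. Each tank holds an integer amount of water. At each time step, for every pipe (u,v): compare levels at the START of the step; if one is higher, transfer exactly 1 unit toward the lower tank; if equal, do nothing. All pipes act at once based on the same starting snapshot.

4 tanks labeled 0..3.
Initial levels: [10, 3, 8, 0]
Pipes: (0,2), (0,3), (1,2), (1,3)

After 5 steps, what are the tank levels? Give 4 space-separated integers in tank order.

Step 1: flows [0->2,0->3,2->1,1->3] -> levels [8 3 8 2]
Step 2: flows [0=2,0->3,2->1,1->3] -> levels [7 3 7 4]
Step 3: flows [0=2,0->3,2->1,3->1] -> levels [6 5 6 4]
Step 4: flows [0=2,0->3,2->1,1->3] -> levels [5 5 5 6]
Step 5: flows [0=2,3->0,1=2,3->1] -> levels [6 6 5 4]

Answer: 6 6 5 4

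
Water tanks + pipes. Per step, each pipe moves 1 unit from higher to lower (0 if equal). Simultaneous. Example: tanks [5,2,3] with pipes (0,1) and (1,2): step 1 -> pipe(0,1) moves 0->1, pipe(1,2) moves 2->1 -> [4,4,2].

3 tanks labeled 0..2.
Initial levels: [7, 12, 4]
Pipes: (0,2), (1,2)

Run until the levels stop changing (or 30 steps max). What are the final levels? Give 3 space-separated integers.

Step 1: flows [0->2,1->2] -> levels [6 11 6]
Step 2: flows [0=2,1->2] -> levels [6 10 7]
Step 3: flows [2->0,1->2] -> levels [7 9 7]
Step 4: flows [0=2,1->2] -> levels [7 8 8]
Step 5: flows [2->0,1=2] -> levels [8 8 7]
Step 6: flows [0->2,1->2] -> levels [7 7 9]
Step 7: flows [2->0,2->1] -> levels [8 8 7]
  -> period-2 cycle: step 7 state = step 5 state; never stabilizes
  -> state at step 30: (30-5) mod 2 = 1, same as step 6 -> [7 7 9]

Answer: 7 7 9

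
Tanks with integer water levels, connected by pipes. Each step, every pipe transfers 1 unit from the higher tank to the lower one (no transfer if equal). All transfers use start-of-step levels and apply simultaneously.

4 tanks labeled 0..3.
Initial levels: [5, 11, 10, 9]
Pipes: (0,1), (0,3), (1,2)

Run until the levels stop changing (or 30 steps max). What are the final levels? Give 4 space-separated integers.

Step 1: flows [1->0,3->0,1->2] -> levels [7 9 11 8]
Step 2: flows [1->0,3->0,2->1] -> levels [9 9 10 7]
Step 3: flows [0=1,0->3,2->1] -> levels [8 10 9 8]
Step 4: flows [1->0,0=3,1->2] -> levels [9 8 10 8]
Step 5: flows [0->1,0->3,2->1] -> levels [7 10 9 9]
Step 6: flows [1->0,3->0,1->2] -> levels [9 8 10 8]
  -> period-2 cycle: step 6 state = step 4 state; never stabilizes
  -> state at step 30: (30-4) mod 2 = 0, same as step 4 -> [9 8 10 8]

Answer: 9 8 10 8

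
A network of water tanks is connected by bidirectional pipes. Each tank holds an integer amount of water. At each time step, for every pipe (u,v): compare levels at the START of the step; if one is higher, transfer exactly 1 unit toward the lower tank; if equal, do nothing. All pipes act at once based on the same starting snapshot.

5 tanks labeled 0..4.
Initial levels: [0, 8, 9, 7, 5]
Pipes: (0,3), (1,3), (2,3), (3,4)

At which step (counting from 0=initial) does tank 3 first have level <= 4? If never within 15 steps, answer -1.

Step 1: flows [3->0,1->3,2->3,3->4] -> levels [1 7 8 7 6]
Step 2: flows [3->0,1=3,2->3,3->4] -> levels [2 7 7 6 7]
Step 3: flows [3->0,1->3,2->3,4->3] -> levels [3 6 6 8 6]
Step 4: flows [3->0,3->1,3->2,3->4] -> levels [4 7 7 4 7]
Tank 3 first reaches <=4 at step 4

Answer: 4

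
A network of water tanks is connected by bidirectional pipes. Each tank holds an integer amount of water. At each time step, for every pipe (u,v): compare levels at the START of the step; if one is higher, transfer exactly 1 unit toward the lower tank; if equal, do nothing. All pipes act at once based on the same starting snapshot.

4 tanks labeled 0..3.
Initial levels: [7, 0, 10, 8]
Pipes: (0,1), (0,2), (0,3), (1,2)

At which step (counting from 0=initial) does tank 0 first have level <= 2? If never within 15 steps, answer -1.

Step 1: flows [0->1,2->0,3->0,2->1] -> levels [8 2 8 7]
Step 2: flows [0->1,0=2,0->3,2->1] -> levels [6 4 7 8]
Step 3: flows [0->1,2->0,3->0,2->1] -> levels [7 6 5 7]
Step 4: flows [0->1,0->2,0=3,1->2] -> levels [5 6 7 7]
Step 5: flows [1->0,2->0,3->0,2->1] -> levels [8 6 5 6]
Step 6: flows [0->1,0->2,0->3,1->2] -> levels [5 6 7 7]
  -> period-2 cycle (repeats step 4); tank 0 never drops to <=2
Tank 0 never reaches <=2 within 15 steps

Answer: -1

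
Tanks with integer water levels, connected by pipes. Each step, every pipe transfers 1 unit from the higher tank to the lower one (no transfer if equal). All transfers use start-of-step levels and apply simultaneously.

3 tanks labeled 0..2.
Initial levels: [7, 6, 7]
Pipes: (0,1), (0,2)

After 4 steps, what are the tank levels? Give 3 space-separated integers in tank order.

Answer: 8 6 6

Derivation:
Step 1: flows [0->1,0=2] -> levels [6 7 7]
Step 2: flows [1->0,2->0] -> levels [8 6 6]
Step 3: flows [0->1,0->2] -> levels [6 7 7]
  -> period-2 cycle: step 3 state = step 1 state
  -> state at step 4: (4-1) mod 2 = 1, same as step 2 -> [8 6 6]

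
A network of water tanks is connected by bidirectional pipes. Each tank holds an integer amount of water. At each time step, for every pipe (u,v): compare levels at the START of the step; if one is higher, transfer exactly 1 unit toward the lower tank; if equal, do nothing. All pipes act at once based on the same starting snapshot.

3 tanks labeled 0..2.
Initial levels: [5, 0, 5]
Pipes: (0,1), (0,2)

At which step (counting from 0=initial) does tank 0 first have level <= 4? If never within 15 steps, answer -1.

Step 1: flows [0->1,0=2] -> levels [4 1 5]
Tank 0 first reaches <=4 at step 1

Answer: 1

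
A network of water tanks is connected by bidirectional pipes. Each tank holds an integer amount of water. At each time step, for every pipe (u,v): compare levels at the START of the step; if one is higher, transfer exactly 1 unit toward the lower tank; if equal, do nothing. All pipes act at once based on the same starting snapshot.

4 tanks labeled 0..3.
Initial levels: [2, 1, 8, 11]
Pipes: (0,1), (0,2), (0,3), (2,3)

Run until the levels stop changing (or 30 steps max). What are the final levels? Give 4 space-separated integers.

Step 1: flows [0->1,2->0,3->0,3->2] -> levels [3 2 8 9]
Step 2: flows [0->1,2->0,3->0,3->2] -> levels [4 3 8 7]
Step 3: flows [0->1,2->0,3->0,2->3] -> levels [5 4 6 7]
Step 4: flows [0->1,2->0,3->0,3->2] -> levels [6 5 6 5]
Step 5: flows [0->1,0=2,0->3,2->3] -> levels [4 6 5 7]
Step 6: flows [1->0,2->0,3->0,3->2] -> levels [7 5 5 5]
Step 7: flows [0->1,0->2,0->3,2=3] -> levels [4 6 6 6]
Step 8: flows [1->0,2->0,3->0,2=3] -> levels [7 5 5 5]
  -> period-2 cycle: step 8 state = step 6 state; never stabilizes
  -> state at step 30: (30-6) mod 2 = 0, same as step 6 -> [7 5 5 5]

Answer: 7 5 5 5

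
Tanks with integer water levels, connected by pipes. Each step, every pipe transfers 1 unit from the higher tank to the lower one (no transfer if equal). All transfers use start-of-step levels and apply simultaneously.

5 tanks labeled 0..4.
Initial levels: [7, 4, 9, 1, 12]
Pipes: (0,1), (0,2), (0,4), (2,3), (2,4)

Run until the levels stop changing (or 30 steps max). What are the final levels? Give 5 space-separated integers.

Answer: 8 7 5 7 6

Derivation:
Step 1: flows [0->1,2->0,4->0,2->3,4->2] -> levels [8 5 8 2 10]
Step 2: flows [0->1,0=2,4->0,2->3,4->2] -> levels [8 6 8 3 8]
Step 3: flows [0->1,0=2,0=4,2->3,2=4] -> levels [7 7 7 4 8]
Step 4: flows [0=1,0=2,4->0,2->3,4->2] -> levels [8 7 7 5 6]
Step 5: flows [0->1,0->2,0->4,2->3,2->4] -> levels [5 8 6 6 8]
Step 6: flows [1->0,2->0,4->0,2=3,4->2] -> levels [8 7 6 6 6]
Step 7: flows [0->1,0->2,0->4,2=3,2=4] -> levels [5 8 7 6 7]
Step 8: flows [1->0,2->0,4->0,2->3,2=4] -> levels [8 7 5 7 6]
Step 9: flows [0->1,0->2,0->4,3->2,4->2] -> levels [5 8 8 6 6]
Step 10: flows [1->0,2->0,4->0,2->3,2->4] -> levels [8 7 5 7 6]
  -> period-2 cycle: step 10 state = step 8 state; never stabilizes
  -> state at step 30: (30-8) mod 2 = 0, same as step 8 -> [8 7 5 7 6]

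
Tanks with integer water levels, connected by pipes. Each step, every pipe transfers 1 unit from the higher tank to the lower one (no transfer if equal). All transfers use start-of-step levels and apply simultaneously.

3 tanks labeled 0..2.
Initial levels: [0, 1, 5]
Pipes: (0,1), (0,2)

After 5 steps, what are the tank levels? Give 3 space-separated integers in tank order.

Answer: 2 2 2

Derivation:
Step 1: flows [1->0,2->0] -> levels [2 0 4]
Step 2: flows [0->1,2->0] -> levels [2 1 3]
Step 3: flows [0->1,2->0] -> levels [2 2 2]
Step 4: flows [0=1,0=2] -> levels [2 2 2]
  -> stable; steps 5..5 unchanged -> [2 2 2]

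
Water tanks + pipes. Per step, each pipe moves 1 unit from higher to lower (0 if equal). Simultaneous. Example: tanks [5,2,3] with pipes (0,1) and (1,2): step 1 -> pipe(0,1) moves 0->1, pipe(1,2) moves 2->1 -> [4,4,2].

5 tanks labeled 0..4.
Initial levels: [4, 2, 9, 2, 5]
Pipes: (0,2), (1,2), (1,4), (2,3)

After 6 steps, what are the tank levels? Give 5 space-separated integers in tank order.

Step 1: flows [2->0,2->1,4->1,2->3] -> levels [5 4 6 3 4]
Step 2: flows [2->0,2->1,1=4,2->3] -> levels [6 5 3 4 4]
Step 3: flows [0->2,1->2,1->4,3->2] -> levels [5 3 6 3 5]
Step 4: flows [2->0,2->1,4->1,2->3] -> levels [6 5 3 4 4]
  -> period-2 cycle: step 4 state = step 2 state
  -> state at step 6: (6-2) mod 2 = 0, same as step 2 -> [6 5 3 4 4]

Answer: 6 5 3 4 4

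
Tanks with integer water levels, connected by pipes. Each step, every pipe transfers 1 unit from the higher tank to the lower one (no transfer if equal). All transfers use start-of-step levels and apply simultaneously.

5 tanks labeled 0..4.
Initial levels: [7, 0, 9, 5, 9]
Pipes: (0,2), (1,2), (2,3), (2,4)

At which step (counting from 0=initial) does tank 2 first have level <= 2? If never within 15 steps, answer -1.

Step 1: flows [2->0,2->1,2->3,2=4] -> levels [8 1 6 6 9]
Step 2: flows [0->2,2->1,2=3,4->2] -> levels [7 2 7 6 8]
Step 3: flows [0=2,2->1,2->3,4->2] -> levels [7 3 6 7 7]
Step 4: flows [0->2,2->1,3->2,4->2] -> levels [6 4 8 6 6]
Step 5: flows [2->0,2->1,2->3,2->4] -> levels [7 5 4 7 7]
Step 6: flows [0->2,1->2,3->2,4->2] -> levels [6 4 8 6 6]
  -> period-2 cycle (repeats step 4); tank 2 never drops to <=2
Tank 2 never reaches <=2 within 15 steps

Answer: -1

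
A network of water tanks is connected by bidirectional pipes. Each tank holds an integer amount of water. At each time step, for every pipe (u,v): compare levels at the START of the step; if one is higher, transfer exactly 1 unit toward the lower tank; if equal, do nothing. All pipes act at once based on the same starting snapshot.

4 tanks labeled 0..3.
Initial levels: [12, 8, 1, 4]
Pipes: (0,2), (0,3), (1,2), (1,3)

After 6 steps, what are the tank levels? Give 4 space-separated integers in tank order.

Answer: 7 7 6 5

Derivation:
Step 1: flows [0->2,0->3,1->2,1->3] -> levels [10 6 3 6]
Step 2: flows [0->2,0->3,1->2,1=3] -> levels [8 5 5 7]
Step 3: flows [0->2,0->3,1=2,3->1] -> levels [6 6 6 7]
Step 4: flows [0=2,3->0,1=2,3->1] -> levels [7 7 6 5]
Step 5: flows [0->2,0->3,1->2,1->3] -> levels [5 5 8 7]
Step 6: flows [2->0,3->0,2->1,3->1] -> levels [7 7 6 5]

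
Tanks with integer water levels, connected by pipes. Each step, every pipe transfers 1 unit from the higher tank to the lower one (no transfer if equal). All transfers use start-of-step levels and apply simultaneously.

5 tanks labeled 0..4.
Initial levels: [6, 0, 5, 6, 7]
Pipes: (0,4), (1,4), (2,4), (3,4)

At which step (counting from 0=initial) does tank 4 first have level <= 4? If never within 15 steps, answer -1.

Step 1: flows [4->0,4->1,4->2,4->3] -> levels [7 1 6 7 3]
Tank 4 first reaches <=4 at step 1

Answer: 1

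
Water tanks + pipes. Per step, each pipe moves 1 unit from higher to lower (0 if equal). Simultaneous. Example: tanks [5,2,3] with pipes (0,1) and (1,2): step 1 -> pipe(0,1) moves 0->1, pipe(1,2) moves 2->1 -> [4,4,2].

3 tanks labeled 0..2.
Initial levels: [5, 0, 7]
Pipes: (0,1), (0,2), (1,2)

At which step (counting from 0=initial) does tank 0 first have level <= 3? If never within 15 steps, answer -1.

Answer: -1

Derivation:
Step 1: flows [0->1,2->0,2->1] -> levels [5 2 5]
Step 2: flows [0->1,0=2,2->1] -> levels [4 4 4]
Step 3: flows [0=1,0=2,1=2] -> levels [4 4 4]
  -> stable; tank 0 stays at 4 > 3
Tank 0 never reaches <=3 within 15 steps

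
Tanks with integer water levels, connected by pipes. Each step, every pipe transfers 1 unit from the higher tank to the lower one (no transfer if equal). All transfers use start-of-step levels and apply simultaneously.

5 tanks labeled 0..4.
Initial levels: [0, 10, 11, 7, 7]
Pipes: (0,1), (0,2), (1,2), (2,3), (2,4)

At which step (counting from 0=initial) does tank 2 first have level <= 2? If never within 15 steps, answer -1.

Answer: -1

Derivation:
Step 1: flows [1->0,2->0,2->1,2->3,2->4] -> levels [2 10 7 8 8]
Step 2: flows [1->0,2->0,1->2,3->2,4->2] -> levels [4 8 9 7 7]
Step 3: flows [1->0,2->0,2->1,2->3,2->4] -> levels [6 8 5 8 8]
Step 4: flows [1->0,0->2,1->2,3->2,4->2] -> levels [6 6 9 7 7]
Step 5: flows [0=1,2->0,2->1,2->3,2->4] -> levels [7 7 5 8 8]
Step 6: flows [0=1,0->2,1->2,3->2,4->2] -> levels [6 6 9 7 7]
  -> period-2 cycle (repeats step 4); tank 2 never drops to <=2
Tank 2 never reaches <=2 within 15 steps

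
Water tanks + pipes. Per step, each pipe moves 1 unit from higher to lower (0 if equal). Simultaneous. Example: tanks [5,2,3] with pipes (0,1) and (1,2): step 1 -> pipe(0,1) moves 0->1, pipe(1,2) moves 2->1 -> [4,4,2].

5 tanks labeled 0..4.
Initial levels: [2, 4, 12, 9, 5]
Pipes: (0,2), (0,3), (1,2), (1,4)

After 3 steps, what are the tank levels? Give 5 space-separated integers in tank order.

Answer: 8 6 6 6 6

Derivation:
Step 1: flows [2->0,3->0,2->1,4->1] -> levels [4 6 10 8 4]
Step 2: flows [2->0,3->0,2->1,1->4] -> levels [6 6 8 7 5]
Step 3: flows [2->0,3->0,2->1,1->4] -> levels [8 6 6 6 6]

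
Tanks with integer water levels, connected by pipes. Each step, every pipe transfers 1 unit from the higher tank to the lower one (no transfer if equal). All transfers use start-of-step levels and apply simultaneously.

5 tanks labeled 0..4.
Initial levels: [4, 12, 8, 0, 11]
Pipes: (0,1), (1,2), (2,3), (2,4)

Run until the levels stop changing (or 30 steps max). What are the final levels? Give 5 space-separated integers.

Answer: 8 6 8 6 7

Derivation:
Step 1: flows [1->0,1->2,2->3,4->2] -> levels [5 10 9 1 10]
Step 2: flows [1->0,1->2,2->3,4->2] -> levels [6 8 10 2 9]
Step 3: flows [1->0,2->1,2->3,2->4] -> levels [7 8 7 3 10]
Step 4: flows [1->0,1->2,2->3,4->2] -> levels [8 6 8 4 9]
Step 5: flows [0->1,2->1,2->3,4->2] -> levels [7 8 7 5 8]
Step 6: flows [1->0,1->2,2->3,4->2] -> levels [8 6 8 6 7]
Step 7: flows [0->1,2->1,2->3,2->4] -> levels [7 8 5 7 8]
Step 8: flows [1->0,1->2,3->2,4->2] -> levels [8 6 8 6 7]
  -> period-2 cycle: step 8 state = step 6 state; never stabilizes
  -> state at step 30: (30-6) mod 2 = 0, same as step 6 -> [8 6 8 6 7]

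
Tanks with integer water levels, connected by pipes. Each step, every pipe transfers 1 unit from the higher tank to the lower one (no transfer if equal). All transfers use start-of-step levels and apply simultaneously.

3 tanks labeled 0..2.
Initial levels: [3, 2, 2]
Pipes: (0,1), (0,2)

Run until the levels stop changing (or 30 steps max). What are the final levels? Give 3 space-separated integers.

Answer: 3 2 2

Derivation:
Step 1: flows [0->1,0->2] -> levels [1 3 3]
Step 2: flows [1->0,2->0] -> levels [3 2 2]
  -> period-2 cycle: step 2 state = step 0 state; never stabilizes
  -> state at step 30: (30-0) mod 2 = 0, same as step 0 -> [3 2 2]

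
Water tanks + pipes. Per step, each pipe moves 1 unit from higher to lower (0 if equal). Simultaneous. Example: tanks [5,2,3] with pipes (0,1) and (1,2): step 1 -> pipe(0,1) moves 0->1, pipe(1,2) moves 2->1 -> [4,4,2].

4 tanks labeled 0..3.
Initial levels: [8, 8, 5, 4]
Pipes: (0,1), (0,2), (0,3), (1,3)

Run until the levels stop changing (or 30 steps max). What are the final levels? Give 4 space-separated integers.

Step 1: flows [0=1,0->2,0->3,1->3] -> levels [6 7 6 6]
Step 2: flows [1->0,0=2,0=3,1->3] -> levels [7 5 6 7]
Step 3: flows [0->1,0->2,0=3,3->1] -> levels [5 7 7 6]
Step 4: flows [1->0,2->0,3->0,1->3] -> levels [8 5 6 6]
Step 5: flows [0->1,0->2,0->3,3->1] -> levels [5 7 7 6]
  -> period-2 cycle: step 5 state = step 3 state; never stabilizes
  -> state at step 30: (30-3) mod 2 = 1, same as step 4 -> [8 5 6 6]

Answer: 8 5 6 6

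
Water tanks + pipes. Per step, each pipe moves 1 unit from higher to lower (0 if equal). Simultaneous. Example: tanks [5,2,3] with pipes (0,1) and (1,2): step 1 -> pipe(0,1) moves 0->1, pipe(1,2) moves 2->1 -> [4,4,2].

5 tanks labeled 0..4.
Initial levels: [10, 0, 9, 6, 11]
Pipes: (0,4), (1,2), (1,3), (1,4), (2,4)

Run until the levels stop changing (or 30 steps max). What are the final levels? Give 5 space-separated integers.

Answer: 8 7 8 7 6

Derivation:
Step 1: flows [4->0,2->1,3->1,4->1,4->2] -> levels [11 3 9 5 8]
Step 2: flows [0->4,2->1,3->1,4->1,2->4] -> levels [10 6 7 4 9]
Step 3: flows [0->4,2->1,1->3,4->1,4->2] -> levels [9 7 7 5 8]
Step 4: flows [0->4,1=2,1->3,4->1,4->2] -> levels [8 7 8 6 7]
Step 5: flows [0->4,2->1,1->3,1=4,2->4] -> levels [7 7 6 7 9]
Step 6: flows [4->0,1->2,1=3,4->1,4->2] -> levels [8 7 8 7 6]
Step 7: flows [0->4,2->1,1=3,1->4,2->4] -> levels [7 7 6 7 9]
  -> period-2 cycle: step 7 state = step 5 state; never stabilizes
  -> state at step 30: (30-5) mod 2 = 1, same as step 6 -> [8 7 8 7 6]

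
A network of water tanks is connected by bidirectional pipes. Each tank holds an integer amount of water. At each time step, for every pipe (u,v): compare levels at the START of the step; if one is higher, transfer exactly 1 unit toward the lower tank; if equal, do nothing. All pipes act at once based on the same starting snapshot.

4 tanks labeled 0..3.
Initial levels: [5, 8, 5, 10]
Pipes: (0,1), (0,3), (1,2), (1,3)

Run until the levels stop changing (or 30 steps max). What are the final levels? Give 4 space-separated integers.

Step 1: flows [1->0,3->0,1->2,3->1] -> levels [7 7 6 8]
Step 2: flows [0=1,3->0,1->2,3->1] -> levels [8 7 7 6]
Step 3: flows [0->1,0->3,1=2,1->3] -> levels [6 7 7 8]
Step 4: flows [1->0,3->0,1=2,3->1] -> levels [8 7 7 6]
  -> period-2 cycle: step 4 state = step 2 state; never stabilizes
  -> state at step 30: (30-2) mod 2 = 0, same as step 2 -> [8 7 7 6]

Answer: 8 7 7 6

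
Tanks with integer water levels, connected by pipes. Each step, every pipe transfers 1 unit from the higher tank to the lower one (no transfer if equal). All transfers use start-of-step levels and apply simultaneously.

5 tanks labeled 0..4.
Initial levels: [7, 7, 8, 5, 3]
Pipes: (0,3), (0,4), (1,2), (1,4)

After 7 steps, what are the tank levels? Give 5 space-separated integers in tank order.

Step 1: flows [0->3,0->4,2->1,1->4] -> levels [5 7 7 6 5]
Step 2: flows [3->0,0=4,1=2,1->4] -> levels [6 6 7 5 6]
Step 3: flows [0->3,0=4,2->1,1=4] -> levels [5 7 6 6 6]
Step 4: flows [3->0,4->0,1->2,1->4] -> levels [7 5 7 5 6]
Step 5: flows [0->3,0->4,2->1,4->1] -> levels [5 7 6 6 6]
  -> period-2 cycle: step 5 state = step 3 state
  -> state at step 7: (7-3) mod 2 = 0, same as step 3 -> [5 7 6 6 6]

Answer: 5 7 6 6 6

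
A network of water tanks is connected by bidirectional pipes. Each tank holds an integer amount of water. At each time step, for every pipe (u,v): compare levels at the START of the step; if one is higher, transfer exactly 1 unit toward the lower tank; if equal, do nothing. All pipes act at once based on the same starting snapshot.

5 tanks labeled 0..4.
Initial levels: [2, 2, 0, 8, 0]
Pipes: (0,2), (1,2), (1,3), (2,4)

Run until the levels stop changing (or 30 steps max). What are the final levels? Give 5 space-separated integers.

Step 1: flows [0->2,1->2,3->1,2=4] -> levels [1 2 2 7 0]
Step 2: flows [2->0,1=2,3->1,2->4] -> levels [2 3 0 6 1]
Step 3: flows [0->2,1->2,3->1,4->2] -> levels [1 3 3 5 0]
Step 4: flows [2->0,1=2,3->1,2->4] -> levels [2 4 1 4 1]
Step 5: flows [0->2,1->2,1=3,2=4] -> levels [1 3 3 4 1]
Step 6: flows [2->0,1=2,3->1,2->4] -> levels [2 4 1 3 2]
Step 7: flows [0->2,1->2,1->3,4->2] -> levels [1 2 4 4 1]
Step 8: flows [2->0,2->1,3->1,2->4] -> levels [2 4 1 3 2]
  -> period-2 cycle: step 8 state = step 6 state; never stabilizes
  -> state at step 30: (30-6) mod 2 = 0, same as step 6 -> [2 4 1 3 2]

Answer: 2 4 1 3 2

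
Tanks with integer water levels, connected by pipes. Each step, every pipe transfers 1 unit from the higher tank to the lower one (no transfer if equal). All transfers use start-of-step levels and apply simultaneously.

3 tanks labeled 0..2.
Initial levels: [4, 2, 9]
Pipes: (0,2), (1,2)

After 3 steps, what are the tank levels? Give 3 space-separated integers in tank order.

Step 1: flows [2->0,2->1] -> levels [5 3 7]
Step 2: flows [2->0,2->1] -> levels [6 4 5]
Step 3: flows [0->2,2->1] -> levels [5 5 5]

Answer: 5 5 5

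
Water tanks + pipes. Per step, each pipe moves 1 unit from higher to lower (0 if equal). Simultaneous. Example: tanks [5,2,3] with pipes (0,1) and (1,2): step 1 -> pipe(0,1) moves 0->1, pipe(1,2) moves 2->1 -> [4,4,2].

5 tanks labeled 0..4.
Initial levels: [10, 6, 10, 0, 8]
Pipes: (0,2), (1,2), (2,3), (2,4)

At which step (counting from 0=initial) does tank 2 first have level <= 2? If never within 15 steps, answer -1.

Step 1: flows [0=2,2->1,2->3,2->4] -> levels [10 7 7 1 9]
Step 2: flows [0->2,1=2,2->3,4->2] -> levels [9 7 8 2 8]
Step 3: flows [0->2,2->1,2->3,2=4] -> levels [8 8 7 3 8]
Step 4: flows [0->2,1->2,2->3,4->2] -> levels [7 7 9 4 7]
Step 5: flows [2->0,2->1,2->3,2->4] -> levels [8 8 5 5 8]
Step 6: flows [0->2,1->2,2=3,4->2] -> levels [7 7 8 5 7]
Step 7: flows [2->0,2->1,2->3,2->4] -> levels [8 8 4 6 8]
Step 8: flows [0->2,1->2,3->2,4->2] -> levels [7 7 8 5 7]
  -> period-2 cycle (repeats step 6); tank 2 never drops to <=2
Tank 2 never reaches <=2 within 15 steps

Answer: -1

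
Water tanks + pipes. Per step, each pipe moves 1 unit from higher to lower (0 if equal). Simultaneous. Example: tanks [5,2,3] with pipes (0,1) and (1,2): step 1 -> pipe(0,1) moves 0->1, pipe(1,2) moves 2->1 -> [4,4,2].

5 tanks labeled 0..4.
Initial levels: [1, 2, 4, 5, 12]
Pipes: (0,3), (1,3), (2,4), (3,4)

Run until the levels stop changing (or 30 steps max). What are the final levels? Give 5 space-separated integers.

Answer: 5 5 5 3 6

Derivation:
Step 1: flows [3->0,3->1,4->2,4->3] -> levels [2 3 5 4 10]
Step 2: flows [3->0,3->1,4->2,4->3] -> levels [3 4 6 3 8]
Step 3: flows [0=3,1->3,4->2,4->3] -> levels [3 3 7 5 6]
Step 4: flows [3->0,3->1,2->4,4->3] -> levels [4 4 6 4 6]
Step 5: flows [0=3,1=3,2=4,4->3] -> levels [4 4 6 5 5]
Step 6: flows [3->0,3->1,2->4,3=4] -> levels [5 5 5 3 6]
Step 7: flows [0->3,1->3,4->2,4->3] -> levels [4 4 6 6 4]
Step 8: flows [3->0,3->1,2->4,3->4] -> levels [5 5 5 3 6]
  -> period-2 cycle: step 8 state = step 6 state; never stabilizes
  -> state at step 30: (30-6) mod 2 = 0, same as step 6 -> [5 5 5 3 6]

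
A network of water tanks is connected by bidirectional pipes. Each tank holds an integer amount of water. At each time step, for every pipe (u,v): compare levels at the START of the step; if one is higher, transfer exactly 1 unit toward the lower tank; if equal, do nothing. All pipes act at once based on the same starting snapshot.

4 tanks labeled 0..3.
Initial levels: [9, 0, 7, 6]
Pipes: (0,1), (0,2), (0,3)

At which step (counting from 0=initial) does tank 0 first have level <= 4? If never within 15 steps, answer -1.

Step 1: flows [0->1,0->2,0->3] -> levels [6 1 8 7]
Step 2: flows [0->1,2->0,3->0] -> levels [7 2 7 6]
Step 3: flows [0->1,0=2,0->3] -> levels [5 3 7 7]
Step 4: flows [0->1,2->0,3->0] -> levels [6 4 6 6]
Step 5: flows [0->1,0=2,0=3] -> levels [5 5 6 6]
Step 6: flows [0=1,2->0,3->0] -> levels [7 5 5 5]
Step 7: flows [0->1,0->2,0->3] -> levels [4 6 6 6]
Tank 0 first reaches <=4 at step 7

Answer: 7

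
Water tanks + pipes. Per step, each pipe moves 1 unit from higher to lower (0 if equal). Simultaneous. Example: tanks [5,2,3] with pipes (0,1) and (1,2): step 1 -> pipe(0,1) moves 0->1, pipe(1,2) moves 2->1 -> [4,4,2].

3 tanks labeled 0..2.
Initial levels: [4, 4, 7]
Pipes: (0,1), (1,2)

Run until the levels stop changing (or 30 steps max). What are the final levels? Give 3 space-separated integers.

Step 1: flows [0=1,2->1] -> levels [4 5 6]
Step 2: flows [1->0,2->1] -> levels [5 5 5]
Step 3: flows [0=1,1=2] -> levels [5 5 5]
  -> stable (no change)

Answer: 5 5 5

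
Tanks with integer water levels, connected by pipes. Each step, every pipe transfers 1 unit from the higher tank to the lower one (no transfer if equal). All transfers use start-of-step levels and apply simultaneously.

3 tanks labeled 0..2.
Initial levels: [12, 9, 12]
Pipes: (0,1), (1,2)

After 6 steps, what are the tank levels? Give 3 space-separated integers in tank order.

Step 1: flows [0->1,2->1] -> levels [11 11 11]
Step 2: flows [0=1,1=2] -> levels [11 11 11]
  -> stable; steps 3..6 unchanged -> [11 11 11]

Answer: 11 11 11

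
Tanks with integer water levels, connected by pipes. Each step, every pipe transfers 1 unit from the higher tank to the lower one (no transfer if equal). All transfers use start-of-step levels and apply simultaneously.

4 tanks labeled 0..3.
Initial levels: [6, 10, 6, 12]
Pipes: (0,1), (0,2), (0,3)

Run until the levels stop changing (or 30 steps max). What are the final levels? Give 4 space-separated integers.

Answer: 10 8 8 8

Derivation:
Step 1: flows [1->0,0=2,3->0] -> levels [8 9 6 11]
Step 2: flows [1->0,0->2,3->0] -> levels [9 8 7 10]
Step 3: flows [0->1,0->2,3->0] -> levels [8 9 8 9]
Step 4: flows [1->0,0=2,3->0] -> levels [10 8 8 8]
Step 5: flows [0->1,0->2,0->3] -> levels [7 9 9 9]
Step 6: flows [1->0,2->0,3->0] -> levels [10 8 8 8]
  -> period-2 cycle: step 6 state = step 4 state; never stabilizes
  -> state at step 30: (30-4) mod 2 = 0, same as step 4 -> [10 8 8 8]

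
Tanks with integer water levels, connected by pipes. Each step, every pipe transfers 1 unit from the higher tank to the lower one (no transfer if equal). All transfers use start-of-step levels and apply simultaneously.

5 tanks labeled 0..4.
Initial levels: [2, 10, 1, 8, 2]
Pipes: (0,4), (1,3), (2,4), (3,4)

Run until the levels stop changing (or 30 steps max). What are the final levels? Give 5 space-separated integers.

Step 1: flows [0=4,1->3,4->2,3->4] -> levels [2 9 2 8 2]
Step 2: flows [0=4,1->3,2=4,3->4] -> levels [2 8 2 8 3]
Step 3: flows [4->0,1=3,4->2,3->4] -> levels [3 8 3 7 2]
Step 4: flows [0->4,1->3,2->4,3->4] -> levels [2 7 2 7 5]
Step 5: flows [4->0,1=3,4->2,3->4] -> levels [3 7 3 6 4]
Step 6: flows [4->0,1->3,4->2,3->4] -> levels [4 6 4 6 3]
Step 7: flows [0->4,1=3,2->4,3->4] -> levels [3 6 3 5 6]
Step 8: flows [4->0,1->3,4->2,4->3] -> levels [4 5 4 7 3]
Step 9: flows [0->4,3->1,2->4,3->4] -> levels [3 6 3 5 6]
  -> period-2 cycle: step 9 state = step 7 state; never stabilizes
  -> state at step 30: (30-7) mod 2 = 1, same as step 8 -> [4 5 4 7 3]

Answer: 4 5 4 7 3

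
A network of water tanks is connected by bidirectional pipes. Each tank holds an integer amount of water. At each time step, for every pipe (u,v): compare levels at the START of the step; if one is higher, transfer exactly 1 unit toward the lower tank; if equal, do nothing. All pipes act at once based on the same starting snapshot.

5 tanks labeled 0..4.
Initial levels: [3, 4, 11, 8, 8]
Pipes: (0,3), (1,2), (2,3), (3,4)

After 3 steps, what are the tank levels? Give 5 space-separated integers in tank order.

Answer: 6 7 7 6 8

Derivation:
Step 1: flows [3->0,2->1,2->3,3=4] -> levels [4 5 9 8 8]
Step 2: flows [3->0,2->1,2->3,3=4] -> levels [5 6 7 8 8]
Step 3: flows [3->0,2->1,3->2,3=4] -> levels [6 7 7 6 8]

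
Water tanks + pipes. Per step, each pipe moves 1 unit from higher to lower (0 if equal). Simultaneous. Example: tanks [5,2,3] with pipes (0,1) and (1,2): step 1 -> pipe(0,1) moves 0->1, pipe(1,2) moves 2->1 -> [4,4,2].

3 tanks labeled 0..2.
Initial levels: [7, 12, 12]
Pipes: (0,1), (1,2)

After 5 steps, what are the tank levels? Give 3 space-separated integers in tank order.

Answer: 11 9 11

Derivation:
Step 1: flows [1->0,1=2] -> levels [8 11 12]
Step 2: flows [1->0,2->1] -> levels [9 11 11]
Step 3: flows [1->0,1=2] -> levels [10 10 11]
Step 4: flows [0=1,2->1] -> levels [10 11 10]
Step 5: flows [1->0,1->2] -> levels [11 9 11]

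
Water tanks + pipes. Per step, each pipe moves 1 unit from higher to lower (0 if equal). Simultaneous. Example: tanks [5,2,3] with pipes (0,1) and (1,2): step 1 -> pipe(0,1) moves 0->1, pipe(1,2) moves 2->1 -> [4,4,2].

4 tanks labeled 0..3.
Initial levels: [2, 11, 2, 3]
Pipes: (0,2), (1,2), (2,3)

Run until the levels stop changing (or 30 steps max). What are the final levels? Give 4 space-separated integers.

Answer: 5 5 3 5

Derivation:
Step 1: flows [0=2,1->2,3->2] -> levels [2 10 4 2]
Step 2: flows [2->0,1->2,2->3] -> levels [3 9 3 3]
Step 3: flows [0=2,1->2,2=3] -> levels [3 8 4 3]
Step 4: flows [2->0,1->2,2->3] -> levels [4 7 3 4]
Step 5: flows [0->2,1->2,3->2] -> levels [3 6 6 3]
Step 6: flows [2->0,1=2,2->3] -> levels [4 6 4 4]
Step 7: flows [0=2,1->2,2=3] -> levels [4 5 5 4]
Step 8: flows [2->0,1=2,2->3] -> levels [5 5 3 5]
Step 9: flows [0->2,1->2,3->2] -> levels [4 4 6 4]
Step 10: flows [2->0,2->1,2->3] -> levels [5 5 3 5]
  -> period-2 cycle: step 10 state = step 8 state; never stabilizes
  -> state at step 30: (30-8) mod 2 = 0, same as step 8 -> [5 5 3 5]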